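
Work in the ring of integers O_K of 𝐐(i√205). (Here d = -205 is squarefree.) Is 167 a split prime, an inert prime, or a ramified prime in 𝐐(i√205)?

Since -205 ≢ 1 mod 4, the ring of integers is ℤ[√-205] with discriminant 4·(-205) = -820.
Since gcd(167, -820) = 1 the prime 167 does not ramify.
Legendre symbol by Euler's criterion: (-205/167) ≡ (-205)^83 ≡ 166 (mod 167), i.e. (-205/167) = -1.
(-205/167) = -1, so 167 is inert.

remains prime (inert)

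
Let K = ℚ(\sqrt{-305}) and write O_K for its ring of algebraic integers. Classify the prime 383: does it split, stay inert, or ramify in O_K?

inert

d = -305 ≡ 3 (mod 4), so O_K = ℤ[√-305] and disc(K) = 4d = -1220.
383 ∤ -1220, so 383 is unramified.
Compute (-305/383) via Euler: 78^((383-1)/2) mod 383 = 382, so (-305/383) = -1.
(-305/383) = -1, so 383 is inert.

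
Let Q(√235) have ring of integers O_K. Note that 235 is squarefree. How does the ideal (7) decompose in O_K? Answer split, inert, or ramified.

p splits

d = 235 ≡ 3 (mod 4), so O_K = ℤ[√235] and disc(K) = 4d = 940.
disc(K) = 940 is not divisible by 7; 7 is unramified.
Euler's criterion: 235^3 mod 7 = 1. Thus (235|7) = 1.
d is a quadratic residue mod p, hence 7 splits in O_K.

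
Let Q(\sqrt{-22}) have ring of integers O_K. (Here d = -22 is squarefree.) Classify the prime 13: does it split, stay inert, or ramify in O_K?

Since -22 ≢ 1 mod 4, the ring of integers is ℤ[√-22] with discriminant 4·(-22) = -88.
Since gcd(13, -88) = 1 the prime 13 does not ramify.
(-22/13) = 4^6 mod 13 = 1, giving Legendre symbol 1.
d is a quadratic residue mod p, hence 13 splits in O_K.

split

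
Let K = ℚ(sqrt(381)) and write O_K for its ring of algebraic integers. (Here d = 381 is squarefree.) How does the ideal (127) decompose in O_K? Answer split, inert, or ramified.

ramified

d = 381 ≡ 1 (mod 4), so O_K = ℤ[(1+√381)/2] and disc(K) = d = 381.
Ramification test: 127 | 381. The prime 127 ramifies in K.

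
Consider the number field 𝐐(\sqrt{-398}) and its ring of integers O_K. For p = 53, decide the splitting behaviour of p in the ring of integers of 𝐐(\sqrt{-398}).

d = -398 ≡ 2 (mod 4), so O_K = ℤ[√-398] and disc(K) = 4d = -1592.
Since gcd(53, -1592) = 1 the prime 53 does not ramify.
(-398/53) = 26^26 mod 53 = 52, giving Legendre symbol -1.
d is a non-residue mod p, hence 53 remains inert in O_K.

remains prime (inert)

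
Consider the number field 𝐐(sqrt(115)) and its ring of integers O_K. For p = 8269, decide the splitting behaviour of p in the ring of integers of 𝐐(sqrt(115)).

Since 115 ≢ 1 mod 4, the ring of integers is ℤ[√115] with discriminant 4·115 = 460.
Since gcd(8269, 460) = 1 the prime 8269 does not ramify.
(115/8269) = 115^4134 mod 8269 = 1, giving Legendre symbol 1.
(115/8269) = 1, so 8269 splits.

8269 splits in O_K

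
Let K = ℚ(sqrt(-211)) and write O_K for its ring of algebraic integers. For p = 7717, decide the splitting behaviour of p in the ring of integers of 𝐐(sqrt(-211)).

Since -211 ≡ 1 mod 4, the ring of integers is ℤ[(1+√-211)/2] with discriminant -211.
Since gcd(7717, -211) = 1 the prime 7717 does not ramify.
Euler's criterion: (-211)^3858 mod 7717 = 1. Thus (-211|7717) = 1.
(-211/7717) = 1, so 7717 splits.

p splits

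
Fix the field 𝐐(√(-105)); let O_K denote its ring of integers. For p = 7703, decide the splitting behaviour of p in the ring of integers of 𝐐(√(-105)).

Since -105 ≢ 1 mod 4, the ring of integers is ℤ[√-105] with discriminant 4·(-105) = -420.
disc(K) = -420 is not divisible by 7703; 7703 is unramified.
Legendre symbol by Euler's criterion: (-105/7703) ≡ (-105)^3851 ≡ 1 (mod 7703), i.e. (-105/7703) = 1.
Legendre symbol 1 ⇒ 7703 is split.

p splits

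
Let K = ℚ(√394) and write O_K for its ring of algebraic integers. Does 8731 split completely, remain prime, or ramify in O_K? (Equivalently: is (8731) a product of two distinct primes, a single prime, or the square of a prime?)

394 mod 4 = 2, hence disc K = 4·394 = 1576 and O_K = ℤ[√394].
Since gcd(8731, 1576) = 1 the prime 8731 does not ramify.
(394/8731) = 394^4365 mod 8731 = 8730, giving Legendre symbol -1.
d is a non-residue mod p, hence 8731 remains inert in O_K.

inert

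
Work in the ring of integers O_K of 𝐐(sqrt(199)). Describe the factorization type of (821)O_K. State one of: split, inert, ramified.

d = 199 ≡ 3 (mod 4), so O_K = ℤ[√199] and disc(K) = 4d = 796.
821 ∤ 796, so 821 is unramified.
Legendre symbol by Euler's criterion: (199/821) ≡ 199^410 ≡ 1 (mod 821), i.e. (199/821) = 1.
(199/821) = 1, so 821 splits.

p splits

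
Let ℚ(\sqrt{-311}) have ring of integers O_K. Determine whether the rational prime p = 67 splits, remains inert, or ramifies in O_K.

splits completely

-311 mod 4 = 1, hence disc K = -311 and O_K = ℤ[(1+√-311)/2].
67 ∤ -311, so 67 is unramified.
Euler's criterion: (-311)^33 mod 67 = 1. Thus (-311|67) = 1.
Legendre symbol 1 ⇒ 67 is split.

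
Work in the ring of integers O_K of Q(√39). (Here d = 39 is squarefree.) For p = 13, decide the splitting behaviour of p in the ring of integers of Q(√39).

13 is ramified

Since 39 ≢ 1 mod 4, the ring of integers is ℤ[√39] with discriminant 4·39 = 156.
disc(K) = 156 = 13·12, so p = 13 is ramified.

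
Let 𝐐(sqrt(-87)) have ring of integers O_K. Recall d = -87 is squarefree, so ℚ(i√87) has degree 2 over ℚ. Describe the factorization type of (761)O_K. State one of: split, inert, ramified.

-87 mod 4 = 1, hence disc K = -87 and O_K = ℤ[(1+√-87)/2].
Since gcd(761, -87) = 1 the prime 761 does not ramify.
Compute (-87/761) via Euler: 674^((761-1)/2) mod 761 = 760, so (-87/761) = -1.
Legendre symbol -1 ⇒ 761 is inert.

761 remains inert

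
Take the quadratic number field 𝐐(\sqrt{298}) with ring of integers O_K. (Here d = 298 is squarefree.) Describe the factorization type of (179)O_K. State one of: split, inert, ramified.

Since 298 ≢ 1 mod 4, the ring of integers is ℤ[√298] with discriminant 4·298 = 1192.
disc(K) = 1192 is not divisible by 179; 179 is unramified.
(298/179) = 119^89 mod 179 = 178, giving Legendre symbol -1.
d is a non-residue mod p, hence 179 remains inert in O_K.

inert — (179) stays prime in O_K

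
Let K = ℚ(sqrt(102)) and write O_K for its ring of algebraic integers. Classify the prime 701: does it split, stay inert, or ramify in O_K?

d = 102 ≡ 2 (mod 4), so O_K = ℤ[√102] and disc(K) = 4d = 408.
701 ∤ 408, so 701 is unramified.
Legendre symbol by Euler's criterion: (102/701) ≡ 102^350 ≡ 1 (mod 701), i.e. (102/701) = 1.
Legendre symbol 1 ⇒ 701 is split.

701 splits in O_K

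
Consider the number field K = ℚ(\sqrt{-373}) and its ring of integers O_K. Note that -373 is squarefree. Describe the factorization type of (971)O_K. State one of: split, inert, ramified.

-373 mod 4 = 3, hence disc K = 4·(-373) = -1492 and O_K = ℤ[√-373].
disc(K) = -1492 is not divisible by 971; 971 is unramified.
Compute (-373/971) via Euler: 598^((971-1)/2) mod 971 = 970, so (-373/971) = -1.
(-373/971) = -1, so 971 is inert.

inert — (971) stays prime in O_K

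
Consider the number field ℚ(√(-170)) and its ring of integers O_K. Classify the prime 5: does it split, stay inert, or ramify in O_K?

-170 mod 4 = 2, hence disc K = 4·(-170) = -680 and O_K = ℤ[√-170].
Ramification test: 5 | -680. The prime 5 ramifies in K.

ramifies in O_K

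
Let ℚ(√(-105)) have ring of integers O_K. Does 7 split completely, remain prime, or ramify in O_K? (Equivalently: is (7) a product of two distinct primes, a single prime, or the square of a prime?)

ramified — (7) = 𝔭²

d = -105 ≡ 3 (mod 4), so O_K = ℤ[√-105] and disc(K) = 4d = -420.
Ramification test: 7 | -420. The prime 7 ramifies in K.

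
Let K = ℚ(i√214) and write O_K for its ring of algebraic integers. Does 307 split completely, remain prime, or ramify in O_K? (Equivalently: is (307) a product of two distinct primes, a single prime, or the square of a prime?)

Since -214 ≢ 1 mod 4, the ring of integers is ℤ[√-214] with discriminant 4·(-214) = -856.
307 ∤ -856, so 307 is unramified.
Legendre symbol by Euler's criterion: (-214/307) ≡ (-214)^153 ≡ 1 (mod 307), i.e. (-214/307) = 1.
d is a quadratic residue mod p, hence 307 splits in O_K.

p splits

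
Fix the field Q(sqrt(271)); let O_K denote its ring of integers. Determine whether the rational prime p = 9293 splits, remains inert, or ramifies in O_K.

271 mod 4 = 3, hence disc K = 4·271 = 1084 and O_K = ℤ[√271].
Since gcd(9293, 1084) = 1 the prime 9293 does not ramify.
Legendre symbol by Euler's criterion: (271/9293) ≡ 271^4646 ≡ 1 (mod 9293), i.e. (271/9293) = 1.
(271/9293) = 1, so 9293 splits.

p splits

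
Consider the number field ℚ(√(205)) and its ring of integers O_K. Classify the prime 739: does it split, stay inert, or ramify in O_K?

739 splits in O_K

Since 205 ≡ 1 mod 4, the ring of integers is ℤ[(1+√205)/2] with discriminant 205.
Since gcd(739, 205) = 1 the prime 739 does not ramify.
Legendre symbol by Euler's criterion: (205/739) ≡ 205^369 ≡ 1 (mod 739), i.e. (205/739) = 1.
Legendre symbol 1 ⇒ 739 is split.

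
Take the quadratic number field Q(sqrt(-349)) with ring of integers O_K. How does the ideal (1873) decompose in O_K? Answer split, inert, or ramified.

-349 mod 4 = 3, hence disc K = 4·(-349) = -1396 and O_K = ℤ[√-349].
disc(K) = -1396 is not divisible by 1873; 1873 is unramified.
Compute (-349/1873) via Euler: 1524^((1873-1)/2) mod 1873 = 1872, so (-349/1873) = -1.
d is a non-residue mod p, hence 1873 remains inert in O_K.

remains prime (inert)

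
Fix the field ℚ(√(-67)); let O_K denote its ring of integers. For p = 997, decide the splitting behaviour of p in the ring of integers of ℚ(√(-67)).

d = -67 ≡ 1 (mod 4), so O_K = ℤ[(1+√-67)/2] and disc(K) = d = -67.
Since gcd(997, -67) = 1 the prime 997 does not ramify.
(-67/997) = 930^498 mod 997 = 1, giving Legendre symbol 1.
Legendre symbol 1 ⇒ 997 is split.

split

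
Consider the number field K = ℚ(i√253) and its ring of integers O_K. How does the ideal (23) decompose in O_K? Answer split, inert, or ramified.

-253 mod 4 = 3, hence disc K = 4·(-253) = -1012 and O_K = ℤ[√-253].
disc(K) = -1012 = 23·(-44), so p = 23 is ramified.

ramified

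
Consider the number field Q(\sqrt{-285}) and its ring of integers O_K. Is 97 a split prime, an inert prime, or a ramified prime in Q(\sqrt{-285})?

splits completely

-285 mod 4 = 3, hence disc K = 4·(-285) = -1140 and O_K = ℤ[√-285].
disc(K) = -1140 is not divisible by 97; 97 is unramified.
Euler's criterion: (-285)^48 mod 97 = 1. Thus (-285|97) = 1.
(-285/97) = 1, so 97 splits.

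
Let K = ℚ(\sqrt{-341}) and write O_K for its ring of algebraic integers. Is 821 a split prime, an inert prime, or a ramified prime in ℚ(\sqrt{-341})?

splits completely

d = -341 ≡ 3 (mod 4), so O_K = ℤ[√-341] and disc(K) = 4d = -1364.
disc(K) = -1364 is not divisible by 821; 821 is unramified.
Euler's criterion: (-341)^410 mod 821 = 1. Thus (-341|821) = 1.
(-341/821) = 1, so 821 splits.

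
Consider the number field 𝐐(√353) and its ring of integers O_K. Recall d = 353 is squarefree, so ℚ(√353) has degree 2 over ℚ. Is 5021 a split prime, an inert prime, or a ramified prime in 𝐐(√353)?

remains prime (inert)

d = 353 ≡ 1 (mod 4), so O_K = ℤ[(1+√353)/2] and disc(K) = d = 353.
disc(K) = 353 is not divisible by 5021; 5021 is unramified.
Euler's criterion: 353^2510 mod 5021 = 5020. Thus (353|5021) = -1.
d is a non-residue mod p, hence 5021 remains inert in O_K.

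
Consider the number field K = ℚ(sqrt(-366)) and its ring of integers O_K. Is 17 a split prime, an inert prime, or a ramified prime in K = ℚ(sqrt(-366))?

split — (17) = 𝔭₁𝔭₂ with 𝔭₁ ≠ 𝔭₂

Since -366 ≢ 1 mod 4, the ring of integers is ℤ[√-366] with discriminant 4·(-366) = -1464.
17 ∤ -1464, so 17 is unramified.
(-366/17) = 8^8 mod 17 = 1, giving Legendre symbol 1.
Legendre symbol 1 ⇒ 17 is split.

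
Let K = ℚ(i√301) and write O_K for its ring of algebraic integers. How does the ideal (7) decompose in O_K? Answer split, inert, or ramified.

ramifies in O_K

Since -301 ≢ 1 mod 4, the ring of integers is ℤ[√-301] with discriminant 4·(-301) = -1204.
7 divides disc(K) = -1204, so 7 ramifies.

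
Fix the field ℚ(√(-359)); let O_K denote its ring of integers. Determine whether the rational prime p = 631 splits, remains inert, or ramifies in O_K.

p splits

Since -359 ≡ 1 mod 4, the ring of integers is ℤ[(1+√-359)/2] with discriminant -359.
Since gcd(631, -359) = 1 the prime 631 does not ramify.
Legendre symbol by Euler's criterion: (-359/631) ≡ (-359)^315 ≡ 1 (mod 631), i.e. (-359/631) = 1.
Legendre symbol 1 ⇒ 631 is split.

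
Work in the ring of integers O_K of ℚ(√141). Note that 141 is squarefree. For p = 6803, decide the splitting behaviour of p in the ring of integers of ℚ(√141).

d = 141 ≡ 1 (mod 4), so O_K = ℤ[(1+√141)/2] and disc(K) = d = 141.
6803 ∤ 141, so 6803 is unramified.
(141/6803) = 141^3401 mod 6803 = 1, giving Legendre symbol 1.
Legendre symbol 1 ⇒ 6803 is split.

p splits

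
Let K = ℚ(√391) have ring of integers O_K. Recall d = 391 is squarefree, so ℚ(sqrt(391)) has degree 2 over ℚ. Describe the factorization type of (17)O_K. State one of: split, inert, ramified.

ramified

Since 391 ≢ 1 mod 4, the ring of integers is ℤ[√391] with discriminant 4·391 = 1564.
disc(K) = 1564 = 17·92, so p = 17 is ramified.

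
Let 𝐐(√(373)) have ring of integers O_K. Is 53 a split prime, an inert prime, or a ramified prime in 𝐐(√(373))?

373 mod 4 = 1, hence disc K = 373 and O_K = ℤ[(1+√373)/2].
Since gcd(53, 373) = 1 the prime 53 does not ramify.
(373/53) = 2^26 mod 53 = 52, giving Legendre symbol -1.
(373/53) = -1, so 53 is inert.

inert — (53) stays prime in O_K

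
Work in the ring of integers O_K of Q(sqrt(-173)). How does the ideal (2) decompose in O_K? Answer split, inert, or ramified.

ramified

Since -173 ≢ 1 mod 4, the ring of integers is ℤ[√-173] with discriminant 4·(-173) = -692.
disc(K) = -692 = 2·(-346), so p = 2 is ramified.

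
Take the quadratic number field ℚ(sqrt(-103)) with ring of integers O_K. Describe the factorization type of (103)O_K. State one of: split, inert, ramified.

p ramifies

Since -103 ≡ 1 mod 4, the ring of integers is ℤ[(1+√-103)/2] with discriminant -103.
disc(K) = -103 = 103·(-1), so p = 103 is ramified.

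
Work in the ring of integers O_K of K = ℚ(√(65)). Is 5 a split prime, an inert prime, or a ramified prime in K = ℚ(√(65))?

Since 65 ≡ 1 mod 4, the ring of integers is ℤ[(1+√65)/2] with discriminant 65.
disc(K) = 65 = 5·13, so p = 5 is ramified.

ramifies in O_K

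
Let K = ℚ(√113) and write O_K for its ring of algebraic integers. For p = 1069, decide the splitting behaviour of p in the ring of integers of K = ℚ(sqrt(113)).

113 mod 4 = 1, hence disc K = 113 and O_K = ℤ[(1+√113)/2].
1069 ∤ 113, so 1069 is unramified.
Compute (113/1069) via Euler: 113^((1069-1)/2) mod 1069 = 1, so (113/1069) = 1.
d is a quadratic residue mod p, hence 1069 splits in O_K.

p splits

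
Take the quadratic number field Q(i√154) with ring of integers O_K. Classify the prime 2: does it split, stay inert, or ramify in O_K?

ramified — (2) = 𝔭²

-154 mod 4 = 2, hence disc K = 4·(-154) = -616 and O_K = ℤ[√-154].
2 divides disc(K) = -616, so 2 ramifies.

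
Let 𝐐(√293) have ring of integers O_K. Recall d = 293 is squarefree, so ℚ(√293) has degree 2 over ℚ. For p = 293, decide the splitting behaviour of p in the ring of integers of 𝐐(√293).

p ramifies

Since 293 ≡ 1 mod 4, the ring of integers is ℤ[(1+√293)/2] with discriminant 293.
293 divides disc(K) = 293, so 293 ramifies.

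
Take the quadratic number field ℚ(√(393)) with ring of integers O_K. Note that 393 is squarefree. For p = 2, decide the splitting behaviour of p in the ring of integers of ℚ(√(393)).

d = 393 ≡ 1 (mod 4), so O_K = ℤ[(1+√393)/2] and disc(K) = d = 393.
disc(K) = 393 is not divisible by 2; 2 is unramified.
d ≡ 1 (mod 8); the supplementary law gives 2 split.

split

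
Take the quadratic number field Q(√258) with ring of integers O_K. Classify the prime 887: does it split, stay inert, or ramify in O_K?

splits completely

d = 258 ≡ 2 (mod 4), so O_K = ℤ[√258] and disc(K) = 4d = 1032.
disc(K) = 1032 is not divisible by 887; 887 is unramified.
(258/887) = 258^443 mod 887 = 1, giving Legendre symbol 1.
(258/887) = 1, so 887 splits.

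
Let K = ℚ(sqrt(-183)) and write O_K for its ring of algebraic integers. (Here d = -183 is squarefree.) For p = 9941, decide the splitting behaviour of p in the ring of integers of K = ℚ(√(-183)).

9941 splits in O_K

-183 mod 4 = 1, hence disc K = -183 and O_K = ℤ[(1+√-183)/2].
Since gcd(9941, -183) = 1 the prime 9941 does not ramify.
Legendre symbol by Euler's criterion: (-183/9941) ≡ (-183)^4970 ≡ 1 (mod 9941), i.e. (-183/9941) = 1.
d is a quadratic residue mod p, hence 9941 splits in O_K.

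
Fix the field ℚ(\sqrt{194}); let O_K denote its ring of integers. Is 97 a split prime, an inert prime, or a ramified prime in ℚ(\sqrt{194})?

d = 194 ≡ 2 (mod 4), so O_K = ℤ[√194] and disc(K) = 4d = 776.
disc(K) = 776 = 97·8, so p = 97 is ramified.

ramified — (97) = 𝔭²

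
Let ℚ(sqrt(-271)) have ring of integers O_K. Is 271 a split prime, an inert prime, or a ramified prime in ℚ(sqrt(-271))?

ramifies in O_K

-271 mod 4 = 1, hence disc K = -271 and O_K = ℤ[(1+√-271)/2].
271 divides disc(K) = -271, so 271 ramifies.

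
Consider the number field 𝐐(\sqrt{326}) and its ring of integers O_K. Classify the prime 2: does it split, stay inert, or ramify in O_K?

d = 326 ≡ 2 (mod 4), so O_K = ℤ[√326] and disc(K) = 4d = 1304.
disc(K) = 1304 = 2·652, so p = 2 is ramified.

ramifies in O_K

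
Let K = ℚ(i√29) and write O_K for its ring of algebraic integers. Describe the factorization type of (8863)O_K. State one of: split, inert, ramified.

split

-29 mod 4 = 3, hence disc K = 4·(-29) = -116 and O_K = ℤ[√-29].
8863 ∤ -116, so 8863 is unramified.
Compute (-29/8863) via Euler: 8834^((8863-1)/2) mod 8863 = 1, so (-29/8863) = 1.
(-29/8863) = 1, so 8863 splits.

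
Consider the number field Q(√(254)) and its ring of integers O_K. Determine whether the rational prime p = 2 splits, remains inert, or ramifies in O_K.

ramified

254 mod 4 = 2, hence disc K = 4·254 = 1016 and O_K = ℤ[√254].
disc(K) = 1016 = 2·508, so p = 2 is ramified.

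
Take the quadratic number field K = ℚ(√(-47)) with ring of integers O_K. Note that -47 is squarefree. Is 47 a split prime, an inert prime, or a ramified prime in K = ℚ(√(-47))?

-47 mod 4 = 1, hence disc K = -47 and O_K = ℤ[(1+√-47)/2].
47 divides disc(K) = -47, so 47 ramifies.

ramified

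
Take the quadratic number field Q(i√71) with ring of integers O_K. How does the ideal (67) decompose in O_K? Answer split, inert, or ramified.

inert — (67) stays prime in O_K

d = -71 ≡ 1 (mod 4), so O_K = ℤ[(1+√-71)/2] and disc(K) = d = -71.
Since gcd(67, -71) = 1 the prime 67 does not ramify.
Compute (-71/67) via Euler: 63^((67-1)/2) mod 67 = 66, so (-71/67) = -1.
(-71/67) = -1, so 67 is inert.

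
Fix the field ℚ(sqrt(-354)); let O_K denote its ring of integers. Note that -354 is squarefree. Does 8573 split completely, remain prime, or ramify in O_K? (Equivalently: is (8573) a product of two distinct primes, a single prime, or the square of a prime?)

d = -354 ≡ 2 (mod 4), so O_K = ℤ[√-354] and disc(K) = 4d = -1416.
Since gcd(8573, -1416) = 1 the prime 8573 does not ramify.
Legendre symbol by Euler's criterion: (-354/8573) ≡ (-354)^4286 ≡ 8572 (mod 8573), i.e. (-354/8573) = -1.
Legendre symbol -1 ⇒ 8573 is inert.

inert — (8573) stays prime in O_K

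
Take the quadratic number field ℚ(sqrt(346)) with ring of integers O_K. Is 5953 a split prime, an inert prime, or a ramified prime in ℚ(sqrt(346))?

Since 346 ≢ 1 mod 4, the ring of integers is ℤ[√346] with discriminant 4·346 = 1384.
disc(K) = 1384 is not divisible by 5953; 5953 is unramified.
Euler's criterion: 346^2976 mod 5953 = 5952. Thus (346|5953) = -1.
d is a non-residue mod p, hence 5953 remains inert in O_K.

p is inert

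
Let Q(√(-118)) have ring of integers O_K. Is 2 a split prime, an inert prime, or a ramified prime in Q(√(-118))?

-118 mod 4 = 2, hence disc K = 4·(-118) = -472 and O_K = ℤ[√-118].
Ramification test: 2 | -472. The prime 2 ramifies in K.

ramified — (2) = 𝔭²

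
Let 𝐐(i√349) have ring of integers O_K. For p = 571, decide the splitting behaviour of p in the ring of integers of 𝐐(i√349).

splits completely

Since -349 ≢ 1 mod 4, the ring of integers is ℤ[√-349] with discriminant 4·(-349) = -1396.
disc(K) = -1396 is not divisible by 571; 571 is unramified.
Legendre symbol by Euler's criterion: (-349/571) ≡ (-349)^285 ≡ 1 (mod 571), i.e. (-349/571) = 1.
Legendre symbol 1 ⇒ 571 is split.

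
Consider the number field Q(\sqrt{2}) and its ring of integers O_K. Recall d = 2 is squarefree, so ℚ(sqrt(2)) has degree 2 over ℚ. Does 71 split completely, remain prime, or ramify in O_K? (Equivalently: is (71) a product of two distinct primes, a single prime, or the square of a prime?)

d = 2 ≡ 2 (mod 4), so O_K = ℤ[√2] and disc(K) = 4d = 8.
71 ∤ 8, so 71 is unramified.
(2/71) = 2^35 mod 71 = 1, giving Legendre symbol 1.
(2/71) = 1, so 71 splits.

splits completely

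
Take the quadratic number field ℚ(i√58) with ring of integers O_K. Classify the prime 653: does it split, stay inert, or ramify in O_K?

p splits

d = -58 ≡ 2 (mod 4), so O_K = ℤ[√-58] and disc(K) = 4d = -232.
653 ∤ -232, so 653 is unramified.
Euler's criterion: (-58)^326 mod 653 = 1. Thus (-58|653) = 1.
d is a quadratic residue mod p, hence 653 splits in O_K.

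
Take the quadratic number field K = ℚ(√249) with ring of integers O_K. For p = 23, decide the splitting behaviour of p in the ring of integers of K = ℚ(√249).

Since 249 ≡ 1 mod 4, the ring of integers is ℤ[(1+√249)/2] with discriminant 249.
23 ∤ 249, so 23 is unramified.
Compute (249/23) via Euler: 19^((23-1)/2) mod 23 = 22, so (249/23) = -1.
(249/23) = -1, so 23 is inert.

inert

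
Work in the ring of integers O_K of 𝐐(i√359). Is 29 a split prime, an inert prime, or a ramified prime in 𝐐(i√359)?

inert

Since -359 ≡ 1 mod 4, the ring of integers is ℤ[(1+√-359)/2] with discriminant -359.
29 ∤ -359, so 29 is unramified.
Compute (-359/29) via Euler: 18^((29-1)/2) mod 29 = 28, so (-359/29) = -1.
Legendre symbol -1 ⇒ 29 is inert.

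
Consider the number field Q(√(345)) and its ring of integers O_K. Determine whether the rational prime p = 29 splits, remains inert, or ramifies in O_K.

remains prime (inert)

345 mod 4 = 1, hence disc K = 345 and O_K = ℤ[(1+√345)/2].
disc(K) = 345 is not divisible by 29; 29 is unramified.
Euler's criterion: 345^14 mod 29 = 28. Thus (345|29) = -1.
Legendre symbol -1 ⇒ 29 is inert.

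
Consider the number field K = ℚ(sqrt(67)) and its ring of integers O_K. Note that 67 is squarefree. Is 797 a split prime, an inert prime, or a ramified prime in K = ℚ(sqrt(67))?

797 splits in O_K

d = 67 ≡ 3 (mod 4), so O_K = ℤ[√67] and disc(K) = 4d = 268.
Since gcd(797, 268) = 1 the prime 797 does not ramify.
(67/797) = 67^398 mod 797 = 1, giving Legendre symbol 1.
Legendre symbol 1 ⇒ 797 is split.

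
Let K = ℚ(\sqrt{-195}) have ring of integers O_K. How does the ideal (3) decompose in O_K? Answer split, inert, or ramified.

ramified — (3) = 𝔭²

Since -195 ≡ 1 mod 4, the ring of integers is ℤ[(1+√-195)/2] with discriminant -195.
disc(K) = -195 = 3·(-65), so p = 3 is ramified.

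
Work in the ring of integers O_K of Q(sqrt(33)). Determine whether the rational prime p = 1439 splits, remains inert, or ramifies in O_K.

Since 33 ≡ 1 mod 4, the ring of integers is ℤ[(1+√33)/2] with discriminant 33.
Since gcd(1439, 33) = 1 the prime 1439 does not ramify.
Euler's criterion: 33^719 mod 1439 = 1438. Thus (33|1439) = -1.
(33/1439) = -1, so 1439 is inert.

p is inert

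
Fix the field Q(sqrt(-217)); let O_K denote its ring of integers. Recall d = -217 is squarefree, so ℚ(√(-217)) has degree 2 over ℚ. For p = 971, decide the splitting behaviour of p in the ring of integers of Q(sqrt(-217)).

split — (971) = 𝔭₁𝔭₂ with 𝔭₁ ≠ 𝔭₂

d = -217 ≡ 3 (mod 4), so O_K = ℤ[√-217] and disc(K) = 4d = -868.
Since gcd(971, -868) = 1 the prime 971 does not ramify.
Compute (-217/971) via Euler: 754^((971-1)/2) mod 971 = 1, so (-217/971) = 1.
Legendre symbol 1 ⇒ 971 is split.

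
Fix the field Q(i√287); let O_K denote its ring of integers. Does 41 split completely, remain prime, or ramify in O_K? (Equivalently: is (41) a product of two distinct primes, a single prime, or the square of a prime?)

-287 mod 4 = 1, hence disc K = -287 and O_K = ℤ[(1+√-287)/2].
Ramification test: 41 | -287. The prime 41 ramifies in K.

ramifies in O_K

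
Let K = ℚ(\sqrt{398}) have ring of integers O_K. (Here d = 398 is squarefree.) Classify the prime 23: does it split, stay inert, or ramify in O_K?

398 mod 4 = 2, hence disc K = 4·398 = 1592 and O_K = ℤ[√398].
disc(K) = 1592 is not divisible by 23; 23 is unramified.
(398/23) = 7^11 mod 23 = 22, giving Legendre symbol -1.
(398/23) = -1, so 23 is inert.

23 remains inert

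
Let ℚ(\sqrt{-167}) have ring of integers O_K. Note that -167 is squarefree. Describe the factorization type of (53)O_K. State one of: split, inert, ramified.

-167 mod 4 = 1, hence disc K = -167 and O_K = ℤ[(1+√-167)/2].
53 ∤ -167, so 53 is unramified.
Compute (-167/53) via Euler: 45^((53-1)/2) mod 53 = 52, so (-167/53) = -1.
(-167/53) = -1, so 53 is inert.

remains prime (inert)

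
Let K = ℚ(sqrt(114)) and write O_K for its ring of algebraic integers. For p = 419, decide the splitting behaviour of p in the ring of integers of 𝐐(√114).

split

Since 114 ≢ 1 mod 4, the ring of integers is ℤ[√114] with discriminant 4·114 = 456.
disc(K) = 456 is not divisible by 419; 419 is unramified.
(114/419) = 114^209 mod 419 = 1, giving Legendre symbol 1.
d is a quadratic residue mod p, hence 419 splits in O_K.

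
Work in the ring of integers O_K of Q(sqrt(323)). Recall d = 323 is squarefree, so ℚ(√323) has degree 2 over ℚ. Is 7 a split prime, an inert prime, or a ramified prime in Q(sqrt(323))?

split

d = 323 ≡ 3 (mod 4), so O_K = ℤ[√323] and disc(K) = 4d = 1292.
disc(K) = 1292 is not divisible by 7; 7 is unramified.
(323/7) = 1^3 mod 7 = 1, giving Legendre symbol 1.
Legendre symbol 1 ⇒ 7 is split.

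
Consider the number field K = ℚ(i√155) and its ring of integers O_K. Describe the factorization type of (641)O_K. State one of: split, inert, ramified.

641 remains inert

Since -155 ≡ 1 mod 4, the ring of integers is ℤ[(1+√-155)/2] with discriminant -155.
disc(K) = -155 is not divisible by 641; 641 is unramified.
Euler's criterion: (-155)^320 mod 641 = 640. Thus (-155|641) = -1.
Legendre symbol -1 ⇒ 641 is inert.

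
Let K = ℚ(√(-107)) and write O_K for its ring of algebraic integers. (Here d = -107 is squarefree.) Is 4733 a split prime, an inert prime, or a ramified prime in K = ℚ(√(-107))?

4733 splits in O_K

Since -107 ≡ 1 mod 4, the ring of integers is ℤ[(1+√-107)/2] with discriminant -107.
Since gcd(4733, -107) = 1 the prime 4733 does not ramify.
(-107/4733) = 4626^2366 mod 4733 = 1, giving Legendre symbol 1.
(-107/4733) = 1, so 4733 splits.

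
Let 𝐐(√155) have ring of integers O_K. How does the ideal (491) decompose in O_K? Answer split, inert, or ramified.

split

d = 155 ≡ 3 (mod 4), so O_K = ℤ[√155] and disc(K) = 4d = 620.
Since gcd(491, 620) = 1 the prime 491 does not ramify.
Compute (155/491) via Euler: 155^((491-1)/2) mod 491 = 1, so (155/491) = 1.
(155/491) = 1, so 491 splits.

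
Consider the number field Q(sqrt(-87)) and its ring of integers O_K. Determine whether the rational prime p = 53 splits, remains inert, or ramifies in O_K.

Since -87 ≡ 1 mod 4, the ring of integers is ℤ[(1+√-87)/2] with discriminant -87.
53 ∤ -87, so 53 is unramified.
Legendre symbol by Euler's criterion: (-87/53) ≡ (-87)^26 ≡ 52 (mod 53), i.e. (-87/53) = -1.
Legendre symbol -1 ⇒ 53 is inert.

53 remains inert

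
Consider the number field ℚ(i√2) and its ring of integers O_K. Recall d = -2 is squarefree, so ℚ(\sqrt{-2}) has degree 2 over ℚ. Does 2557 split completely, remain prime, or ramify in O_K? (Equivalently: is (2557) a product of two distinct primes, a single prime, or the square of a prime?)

remains prime (inert)

d = -2 ≡ 2 (mod 4), so O_K = ℤ[√-2] and disc(K) = 4d = -8.
Since gcd(2557, -8) = 1 the prime 2557 does not ramify.
Legendre symbol by Euler's criterion: (-2/2557) ≡ (-2)^1278 ≡ 2556 (mod 2557), i.e. (-2/2557) = -1.
d is a non-residue mod p, hence 2557 remains inert in O_K.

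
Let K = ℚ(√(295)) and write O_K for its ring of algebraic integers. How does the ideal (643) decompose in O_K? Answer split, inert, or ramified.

p splits

d = 295 ≡ 3 (mod 4), so O_K = ℤ[√295] and disc(K) = 4d = 1180.
disc(K) = 1180 is not divisible by 643; 643 is unramified.
Euler's criterion: 295^321 mod 643 = 1. Thus (295|643) = 1.
d is a quadratic residue mod p, hence 643 splits in O_K.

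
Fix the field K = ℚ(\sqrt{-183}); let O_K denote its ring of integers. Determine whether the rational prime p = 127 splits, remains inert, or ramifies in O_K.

d = -183 ≡ 1 (mod 4), so O_K = ℤ[(1+√-183)/2] and disc(K) = d = -183.
127 ∤ -183, so 127 is unramified.
Compute (-183/127) via Euler: 71^((127-1)/2) mod 127 = 1, so (-183/127) = 1.
d is a quadratic residue mod p, hence 127 splits in O_K.

splits completely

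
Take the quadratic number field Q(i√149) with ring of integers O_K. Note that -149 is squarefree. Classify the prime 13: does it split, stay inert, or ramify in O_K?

d = -149 ≡ 3 (mod 4), so O_K = ℤ[√-149] and disc(K) = 4d = -596.
disc(K) = -596 is not divisible by 13; 13 is unramified.
(-149/13) = 7^6 mod 13 = 12, giving Legendre symbol -1.
(-149/13) = -1, so 13 is inert.

13 remains inert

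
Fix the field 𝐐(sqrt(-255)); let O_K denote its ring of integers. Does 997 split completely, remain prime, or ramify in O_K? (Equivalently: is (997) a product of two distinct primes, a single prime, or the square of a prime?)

-255 mod 4 = 1, hence disc K = -255 and O_K = ℤ[(1+√-255)/2].
997 ∤ -255, so 997 is unramified.
Compute (-255/997) via Euler: 742^((997-1)/2) mod 997 = 1, so (-255/997) = 1.
Legendre symbol 1 ⇒ 997 is split.

splits completely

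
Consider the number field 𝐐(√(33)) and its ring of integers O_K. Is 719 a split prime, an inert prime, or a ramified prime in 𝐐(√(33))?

d = 33 ≡ 1 (mod 4), so O_K = ℤ[(1+√33)/2] and disc(K) = d = 33.
719 ∤ 33, so 719 is unramified.
Euler's criterion: 33^359 mod 719 = 718. Thus (33|719) = -1.
d is a non-residue mod p, hence 719 remains inert in O_K.

719 remains inert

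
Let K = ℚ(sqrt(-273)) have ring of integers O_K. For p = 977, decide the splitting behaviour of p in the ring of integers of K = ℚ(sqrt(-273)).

-273 mod 4 = 3, hence disc K = 4·(-273) = -1092 and O_K = ℤ[√-273].
977 ∤ -1092, so 977 is unramified.
Compute (-273/977) via Euler: 704^((977-1)/2) mod 977 = 1, so (-273/977) = 1.
d is a quadratic residue mod p, hence 977 splits in O_K.

splits completely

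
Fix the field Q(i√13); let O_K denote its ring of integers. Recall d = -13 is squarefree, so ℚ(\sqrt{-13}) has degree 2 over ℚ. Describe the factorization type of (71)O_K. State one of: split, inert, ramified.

p splits

d = -13 ≡ 3 (mod 4), so O_K = ℤ[√-13] and disc(K) = 4d = -52.
disc(K) = -52 is not divisible by 71; 71 is unramified.
Euler's criterion: (-13)^35 mod 71 = 1. Thus (-13|71) = 1.
Legendre symbol 1 ⇒ 71 is split.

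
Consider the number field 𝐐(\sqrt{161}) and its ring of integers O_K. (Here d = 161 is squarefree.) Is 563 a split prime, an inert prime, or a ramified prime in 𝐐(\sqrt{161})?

splits completely

161 mod 4 = 1, hence disc K = 161 and O_K = ℤ[(1+√161)/2].
disc(K) = 161 is not divisible by 563; 563 is unramified.
Legendre symbol by Euler's criterion: (161/563) ≡ 161^281 ≡ 1 (mod 563), i.e. (161/563) = 1.
d is a quadratic residue mod p, hence 563 splits in O_K.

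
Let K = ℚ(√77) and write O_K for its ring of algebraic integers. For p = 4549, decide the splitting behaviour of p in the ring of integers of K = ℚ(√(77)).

Since 77 ≡ 1 mod 4, the ring of integers is ℤ[(1+√77)/2] with discriminant 77.
Since gcd(4549, 77) = 1 the prime 4549 does not ramify.
Compute (77/4549) via Euler: 77^((4549-1)/2) mod 4549 = 1, so (77/4549) = 1.
d is a quadratic residue mod p, hence 4549 splits in O_K.

split — (4549) = 𝔭₁𝔭₂ with 𝔭₁ ≠ 𝔭₂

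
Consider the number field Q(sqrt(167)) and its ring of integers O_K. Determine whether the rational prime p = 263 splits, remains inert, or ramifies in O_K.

167 mod 4 = 3, hence disc K = 4·167 = 668 and O_K = ℤ[√167].
disc(K) = 668 is not divisible by 263; 263 is unramified.
Euler's criterion: 167^131 mod 263 = 262. Thus (167|263) = -1.
Legendre symbol -1 ⇒ 263 is inert.

inert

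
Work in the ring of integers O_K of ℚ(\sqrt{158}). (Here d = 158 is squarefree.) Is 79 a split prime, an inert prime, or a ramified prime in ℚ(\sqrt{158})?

158 mod 4 = 2, hence disc K = 4·158 = 632 and O_K = ℤ[√158].
79 divides disc(K) = 632, so 79 ramifies.

79 is ramified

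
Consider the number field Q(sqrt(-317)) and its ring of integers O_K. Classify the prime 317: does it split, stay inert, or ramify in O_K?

ramified — (317) = 𝔭²

Since -317 ≢ 1 mod 4, the ring of integers is ℤ[√-317] with discriminant 4·(-317) = -1268.
disc(K) = -1268 = 317·(-4), so p = 317 is ramified.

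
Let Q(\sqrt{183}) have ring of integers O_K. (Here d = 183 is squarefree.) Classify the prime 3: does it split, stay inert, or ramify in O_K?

3 is ramified

d = 183 ≡ 3 (mod 4), so O_K = ℤ[√183] and disc(K) = 4d = 732.
3 divides disc(K) = 732, so 3 ramifies.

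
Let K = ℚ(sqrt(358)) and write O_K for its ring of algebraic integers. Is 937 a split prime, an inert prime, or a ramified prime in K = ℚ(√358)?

split — (937) = 𝔭₁𝔭₂ with 𝔭₁ ≠ 𝔭₂

Since 358 ≢ 1 mod 4, the ring of integers is ℤ[√358] with discriminant 4·358 = 1432.
disc(K) = 1432 is not divisible by 937; 937 is unramified.
Compute (358/937) via Euler: 358^((937-1)/2) mod 937 = 1, so (358/937) = 1.
d is a quadratic residue mod p, hence 937 splits in O_K.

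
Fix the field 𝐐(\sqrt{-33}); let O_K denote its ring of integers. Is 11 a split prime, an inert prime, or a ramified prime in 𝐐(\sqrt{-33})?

Since -33 ≢ 1 mod 4, the ring of integers is ℤ[√-33] with discriminant 4·(-33) = -132.
Ramification test: 11 | -132. The prime 11 ramifies in K.

ramified — (11) = 𝔭²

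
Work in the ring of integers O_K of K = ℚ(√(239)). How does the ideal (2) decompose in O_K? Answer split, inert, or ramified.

d = 239 ≡ 3 (mod 4), so O_K = ℤ[√239] and disc(K) = 4d = 956.
disc(K) = 956 = 2·478, so p = 2 is ramified.

p ramifies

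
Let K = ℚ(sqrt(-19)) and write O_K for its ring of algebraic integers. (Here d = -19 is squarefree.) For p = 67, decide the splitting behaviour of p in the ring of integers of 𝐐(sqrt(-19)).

remains prime (inert)

-19 mod 4 = 1, hence disc K = -19 and O_K = ℤ[(1+√-19)/2].
disc(K) = -19 is not divisible by 67; 67 is unramified.
Compute (-19/67) via Euler: 48^((67-1)/2) mod 67 = 66, so (-19/67) = -1.
(-19/67) = -1, so 67 is inert.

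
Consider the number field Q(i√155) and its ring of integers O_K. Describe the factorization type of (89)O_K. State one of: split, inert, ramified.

89 remains inert

d = -155 ≡ 1 (mod 4), so O_K = ℤ[(1+√-155)/2] and disc(K) = d = -155.
Since gcd(89, -155) = 1 the prime 89 does not ramify.
Legendre symbol by Euler's criterion: (-155/89) ≡ (-155)^44 ≡ 88 (mod 89), i.e. (-155/89) = -1.
Legendre symbol -1 ⇒ 89 is inert.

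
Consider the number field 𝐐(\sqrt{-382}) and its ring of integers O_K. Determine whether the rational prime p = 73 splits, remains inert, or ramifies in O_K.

p is inert

-382 mod 4 = 2, hence disc K = 4·(-382) = -1528 and O_K = ℤ[√-382].
73 ∤ -1528, so 73 is unramified.
(-382/73) = 56^36 mod 73 = 72, giving Legendre symbol -1.
d is a non-residue mod p, hence 73 remains inert in O_K.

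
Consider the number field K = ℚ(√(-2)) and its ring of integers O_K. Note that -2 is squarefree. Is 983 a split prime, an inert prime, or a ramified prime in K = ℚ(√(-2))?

remains prime (inert)

Since -2 ≢ 1 mod 4, the ring of integers is ℤ[√-2] with discriminant 4·(-2) = -8.
983 ∤ -8, so 983 is unramified.
(-2/983) = 981^491 mod 983 = 982, giving Legendre symbol -1.
Legendre symbol -1 ⇒ 983 is inert.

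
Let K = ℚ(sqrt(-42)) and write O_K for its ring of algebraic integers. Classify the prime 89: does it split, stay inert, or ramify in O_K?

d = -42 ≡ 2 (mod 4), so O_K = ℤ[√-42] and disc(K) = 4d = -168.
Since gcd(89, -168) = 1 the prime 89 does not ramify.
(-42/89) = 47^44 mod 89 = 1, giving Legendre symbol 1.
Legendre symbol 1 ⇒ 89 is split.

split — (89) = 𝔭₁𝔭₂ with 𝔭₁ ≠ 𝔭₂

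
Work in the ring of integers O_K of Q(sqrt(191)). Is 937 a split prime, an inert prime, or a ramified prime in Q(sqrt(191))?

Since 191 ≢ 1 mod 4, the ring of integers is ℤ[√191] with discriminant 4·191 = 764.
disc(K) = 764 is not divisible by 937; 937 is unramified.
Legendre symbol by Euler's criterion: (191/937) ≡ 191^468 ≡ 936 (mod 937), i.e. (191/937) = -1.
d is a non-residue mod p, hence 937 remains inert in O_K.

inert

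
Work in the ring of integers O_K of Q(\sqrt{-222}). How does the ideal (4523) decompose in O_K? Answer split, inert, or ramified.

-222 mod 4 = 2, hence disc K = 4·(-222) = -888 and O_K = ℤ[√-222].
Since gcd(4523, -888) = 1 the prime 4523 does not ramify.
Compute (-222/4523) via Euler: 4301^((4523-1)/2) mod 4523 = 1, so (-222/4523) = 1.
Legendre symbol 1 ⇒ 4523 is split.

4523 splits in O_K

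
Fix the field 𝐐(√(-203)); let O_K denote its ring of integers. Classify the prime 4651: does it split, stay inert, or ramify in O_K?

splits completely

Since -203 ≡ 1 mod 4, the ring of integers is ℤ[(1+√-203)/2] with discriminant -203.
4651 ∤ -203, so 4651 is unramified.
(-203/4651) = 4448^2325 mod 4651 = 1, giving Legendre symbol 1.
d is a quadratic residue mod p, hence 4651 splits in O_K.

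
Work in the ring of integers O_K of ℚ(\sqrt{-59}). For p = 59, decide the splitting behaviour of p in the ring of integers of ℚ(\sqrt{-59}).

ramified — (59) = 𝔭²

d = -59 ≡ 1 (mod 4), so O_K = ℤ[(1+√-59)/2] and disc(K) = d = -59.
Ramification test: 59 | -59. The prime 59 ramifies in K.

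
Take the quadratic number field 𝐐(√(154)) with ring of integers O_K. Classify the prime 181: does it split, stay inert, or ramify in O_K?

154 mod 4 = 2, hence disc K = 4·154 = 616 and O_K = ℤ[√154].
181 ∤ 616, so 181 is unramified.
Legendre symbol by Euler's criterion: (154/181) ≡ 154^90 ≡ 1 (mod 181), i.e. (154/181) = 1.
d is a quadratic residue mod p, hence 181 splits in O_K.

181 splits in O_K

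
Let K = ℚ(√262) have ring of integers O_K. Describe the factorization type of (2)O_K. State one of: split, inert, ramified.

p ramifies

262 mod 4 = 2, hence disc K = 4·262 = 1048 and O_K = ℤ[√262].
2 divides disc(K) = 1048, so 2 ramifies.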